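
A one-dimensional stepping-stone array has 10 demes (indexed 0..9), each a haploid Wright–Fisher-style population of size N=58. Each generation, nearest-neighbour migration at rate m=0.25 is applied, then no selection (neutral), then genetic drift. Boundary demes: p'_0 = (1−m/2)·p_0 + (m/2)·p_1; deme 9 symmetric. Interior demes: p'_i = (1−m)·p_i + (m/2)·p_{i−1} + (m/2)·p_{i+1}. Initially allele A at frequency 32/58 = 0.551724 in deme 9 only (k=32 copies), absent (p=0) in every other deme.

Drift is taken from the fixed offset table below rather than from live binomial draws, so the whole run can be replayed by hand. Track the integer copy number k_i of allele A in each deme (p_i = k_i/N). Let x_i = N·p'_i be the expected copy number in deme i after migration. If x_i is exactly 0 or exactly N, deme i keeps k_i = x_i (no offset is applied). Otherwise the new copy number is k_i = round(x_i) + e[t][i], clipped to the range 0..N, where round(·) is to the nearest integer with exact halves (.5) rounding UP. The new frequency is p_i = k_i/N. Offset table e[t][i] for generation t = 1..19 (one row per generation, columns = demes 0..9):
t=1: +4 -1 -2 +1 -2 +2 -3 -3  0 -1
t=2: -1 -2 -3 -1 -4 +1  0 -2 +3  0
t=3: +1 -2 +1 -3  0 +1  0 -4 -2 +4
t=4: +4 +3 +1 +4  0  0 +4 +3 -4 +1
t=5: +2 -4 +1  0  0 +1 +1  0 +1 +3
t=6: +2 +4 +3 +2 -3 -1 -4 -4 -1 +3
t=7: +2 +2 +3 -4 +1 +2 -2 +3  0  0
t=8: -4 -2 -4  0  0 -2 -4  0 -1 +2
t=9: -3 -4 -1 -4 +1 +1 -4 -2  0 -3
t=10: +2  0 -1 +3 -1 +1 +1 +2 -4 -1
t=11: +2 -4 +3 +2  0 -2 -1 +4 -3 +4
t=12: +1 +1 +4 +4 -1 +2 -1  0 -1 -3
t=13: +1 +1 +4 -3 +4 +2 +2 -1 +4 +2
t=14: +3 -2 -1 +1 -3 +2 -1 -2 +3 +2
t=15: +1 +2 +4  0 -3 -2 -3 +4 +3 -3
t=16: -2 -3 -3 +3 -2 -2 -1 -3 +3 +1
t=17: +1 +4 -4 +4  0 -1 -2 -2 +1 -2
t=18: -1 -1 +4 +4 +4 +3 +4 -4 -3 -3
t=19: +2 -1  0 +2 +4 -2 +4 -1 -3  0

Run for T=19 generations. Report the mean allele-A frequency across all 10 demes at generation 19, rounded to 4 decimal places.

0.0552

t=0: k=[0 0 0 0 0 0 0 0 0 32]
t=1: x=[0.0000 0.0000 0.0000 0.0000 0.0000 0.0000 0.0000 0.0000 4.0000 28.0000] k=[0 0 0 0 0 0 0 0 4 27]
t=2: x=[0.0000 0.0000 0.0000 0.0000 0.0000 0.0000 0.0000 0.5000 6.3750 24.1250] k=[0 0 0 0 0 0 0 0 9 24]
t=3: x=[0.0000 0.0000 0.0000 0.0000 0.0000 0.0000 0.0000 1.1250 9.7500 22.1250] k=[0 0 0 0 0 0 0 0 8 26]
t=4: x=[0.0000 0.0000 0.0000 0.0000 0.0000 0.0000 0.0000 1.0000 9.2500 23.7500] k=[0 0 0 0 0 0 0 4 5 25]
t=5: x=[0.0000 0.0000 0.0000 0.0000 0.0000 0.0000 0.5000 3.6250 7.3750 22.5000] k=[0 0 0 0 0 0 2 4 8 26]
t=6: x=[0.0000 0.0000 0.0000 0.0000 0.0000 0.2500 2.0000 4.2500 9.7500 23.7500] k=[0 0 0 0 0 0 0 0 9 27]
t=7: x=[0.0000 0.0000 0.0000 0.0000 0.0000 0.0000 0.0000 1.1250 10.1250 24.7500] k=[0 0 0 0 0 0 0 4 10 25]
t=8: x=[0.0000 0.0000 0.0000 0.0000 0.0000 0.0000 0.5000 4.2500 11.1250 23.1250] k=[0 0 0 0 0 0 0 4 10 25]
t=9: x=[0.0000 0.0000 0.0000 0.0000 0.0000 0.0000 0.5000 4.2500 11.1250 23.1250] k=[0 0 0 0 0 0 0 2 11 20]
t=10: x=[0.0000 0.0000 0.0000 0.0000 0.0000 0.0000 0.2500 2.8750 11.0000 18.8750] k=[0 0 0 0 0 0 1 5 7 18]
t=11: x=[0.0000 0.0000 0.0000 0.0000 0.0000 0.1250 1.3750 4.7500 8.1250 16.6250] k=[0 0 0 0 0 0 0 9 5 21]
t=12: x=[0.0000 0.0000 0.0000 0.0000 0.0000 0.0000 1.1250 7.3750 7.5000 19.0000] k=[0 0 0 0 0 0 0 7 7 16]
t=13: x=[0.0000 0.0000 0.0000 0.0000 0.0000 0.0000 0.8750 6.1250 8.1250 14.8750] k=[0 0 0 0 0 0 3 5 12 17]
t=14: x=[0.0000 0.0000 0.0000 0.0000 0.0000 0.3750 2.8750 5.6250 11.7500 16.3750] k=[0 0 0 0 0 2 2 4 15 18]
t=15: x=[0.0000 0.0000 0.0000 0.0000 0.2500 1.7500 2.2500 5.1250 14.0000 17.6250] k=[0 0 0 0 0 0 0 9 17 15]
t=16: x=[0.0000 0.0000 0.0000 0.0000 0.0000 0.0000 1.1250 8.8750 15.7500 15.2500] k=[0 0 0 0 0 0 0 6 19 16]
t=17: x=[0.0000 0.0000 0.0000 0.0000 0.0000 0.0000 0.7500 6.8750 17.0000 16.3750] k=[0 0 0 0 0 0 0 5 18 14]
t=18: x=[0.0000 0.0000 0.0000 0.0000 0.0000 0.0000 0.6250 6.0000 15.8750 14.5000] k=[0 0 0 0 0 0 5 2 13 12]
t=19: x=[0.0000 0.0000 0.0000 0.0000 0.0000 0.6250 4.0000 3.7500 11.5000 12.1250] k=[0 0 0 0 0 0 8 3 9 12]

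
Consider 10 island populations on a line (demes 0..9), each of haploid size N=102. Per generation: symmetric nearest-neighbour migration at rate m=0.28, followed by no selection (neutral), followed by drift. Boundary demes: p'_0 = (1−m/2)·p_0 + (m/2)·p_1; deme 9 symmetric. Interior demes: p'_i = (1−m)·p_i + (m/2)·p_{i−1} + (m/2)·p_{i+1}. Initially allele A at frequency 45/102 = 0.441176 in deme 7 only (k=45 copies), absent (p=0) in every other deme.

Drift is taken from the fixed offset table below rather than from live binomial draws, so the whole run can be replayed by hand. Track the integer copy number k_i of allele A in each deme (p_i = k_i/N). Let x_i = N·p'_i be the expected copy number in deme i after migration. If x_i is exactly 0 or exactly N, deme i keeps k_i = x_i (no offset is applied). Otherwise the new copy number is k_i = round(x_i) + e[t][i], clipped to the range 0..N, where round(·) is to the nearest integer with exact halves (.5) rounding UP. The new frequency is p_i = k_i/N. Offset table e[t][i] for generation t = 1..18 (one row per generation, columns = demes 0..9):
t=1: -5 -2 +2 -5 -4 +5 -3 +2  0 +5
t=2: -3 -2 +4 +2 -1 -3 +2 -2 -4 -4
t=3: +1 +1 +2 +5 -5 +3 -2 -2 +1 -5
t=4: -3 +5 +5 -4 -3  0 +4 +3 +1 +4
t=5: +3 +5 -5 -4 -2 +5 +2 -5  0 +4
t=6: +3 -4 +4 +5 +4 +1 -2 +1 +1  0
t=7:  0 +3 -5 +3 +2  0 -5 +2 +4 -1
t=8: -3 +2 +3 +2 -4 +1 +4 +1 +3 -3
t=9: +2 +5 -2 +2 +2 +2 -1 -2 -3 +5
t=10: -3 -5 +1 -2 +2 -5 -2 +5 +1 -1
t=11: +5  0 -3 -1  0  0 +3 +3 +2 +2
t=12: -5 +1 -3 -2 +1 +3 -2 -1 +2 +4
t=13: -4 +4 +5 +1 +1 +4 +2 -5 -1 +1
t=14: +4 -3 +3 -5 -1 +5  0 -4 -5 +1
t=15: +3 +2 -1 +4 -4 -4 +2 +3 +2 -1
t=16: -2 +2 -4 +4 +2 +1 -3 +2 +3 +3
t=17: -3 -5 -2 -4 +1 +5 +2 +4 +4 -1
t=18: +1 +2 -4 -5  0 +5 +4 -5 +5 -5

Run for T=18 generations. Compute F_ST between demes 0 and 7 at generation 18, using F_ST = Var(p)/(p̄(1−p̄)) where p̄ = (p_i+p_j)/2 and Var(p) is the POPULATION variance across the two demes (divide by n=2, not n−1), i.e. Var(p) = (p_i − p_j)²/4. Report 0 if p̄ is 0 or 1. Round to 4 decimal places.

t=0: k=[0 0 0 0 0 0 0 45 0 0]
t=1: x=[0.0000 0.0000 0.0000 0.0000 0.0000 0.0000 6.3000 32.4000 6.3000 0.0000] k=[0 0 0 0 0 0 3 34 6 0]
t=2: x=[0.0000 0.0000 0.0000 0.0000 0.0000 0.4200 6.9200 25.7400 9.0800 0.8400] k=[0 0 0 0 0 0 9 24 5 0]
t=3: x=[0.0000 0.0000 0.0000 0.0000 0.0000 1.2600 9.8400 19.2400 6.9600 0.7000] k=[0 0 0 0 0 4 8 17 8 0]
t=4: x=[0.0000 0.0000 0.0000 0.0000 0.5600 4.0000 8.7000 14.4800 8.1400 1.1200] k=[0 0 0 0 0 4 13 17 9 5]
t=5: x=[0.0000 0.0000 0.0000 0.0000 0.5600 4.7000 12.3000 15.3200 9.5600 5.5600] k=[0 0 0 0 0 10 14 10 10 10]
t=6: x=[0.0000 0.0000 0.0000 0.0000 1.4000 9.1600 12.8800 10.5600 10.0000 10.0000] k=[0 0 0 0 5 10 11 12 11 10]
t=7: x=[0.0000 0.0000 0.0000 0.7000 5.0000 9.4400 11.0000 11.7200 11.0000 10.1400] k=[0 0 0 4 7 9 6 14 15 9]
t=8: x=[0.0000 0.0000 0.5600 3.8600 6.8600 8.3000 7.5400 13.0200 14.0200 9.8400] k=[0 0 4 6 3 9 12 14 17 7]
t=9: x=[0.0000 0.5600 3.7200 5.3000 4.2600 8.5800 11.8600 14.1400 15.1800 8.4000] k=[0 6 2 7 6 11 11 12 12 13]
t=10: x=[0.8400 4.6000 3.2600 6.1600 6.8400 10.3000 11.1400 11.8600 12.1400 12.8600] k=[0 0 4 4 9 5 9 17 13 12]
t=11: x=[0.0000 0.5600 3.4400 4.7000 7.7400 6.1200 9.5600 15.3200 13.4200 12.1400] k=[0 1 0 4 8 6 13 18 15 14]
t=12: x=[0.1400 0.7200 0.7000 4.0000 7.1600 7.2600 12.7200 16.8800 15.2800 14.1400] k=[0 2 0 2 8 10 11 16 17 18]
t=13: x=[0.2800 1.4400 0.5600 2.5600 7.4400 9.8600 11.5600 15.4400 17.0000 17.8600] k=[0 5 6 4 8 14 14 10 16 19]
t=14: x=[0.7000 4.4400 5.5800 4.8400 8.2800 13.1600 13.4400 11.4000 15.5800 18.5800] k=[5 1 9 0 7 18 13 7 11 20]
t=15: x=[4.4400 2.6800 6.6200 2.2400 7.5600 15.7600 12.8600 8.4000 11.7000 18.7400] k=[7 5 6 6 4 12 15 11 14 18]
t=16: x=[6.7200 5.4200 5.8600 5.7200 5.4000 11.3000 14.0200 11.9800 14.1400 17.4400] k=[5 7 2 10 7 12 11 14 17 20]
t=17: x=[5.2800 6.0200 3.8200 8.4600 8.1200 11.1600 11.5600 14.0000 17.0000 19.5800] k=[2 1 2 4 9 16 14 18 21 19]
t=18: x=[1.8600 1.2800 2.1400 4.4200 9.2800 14.7400 14.8400 17.8600 20.3000 19.2800] k=[3 3 0 0 9 20 19 13 25 14]

0.0332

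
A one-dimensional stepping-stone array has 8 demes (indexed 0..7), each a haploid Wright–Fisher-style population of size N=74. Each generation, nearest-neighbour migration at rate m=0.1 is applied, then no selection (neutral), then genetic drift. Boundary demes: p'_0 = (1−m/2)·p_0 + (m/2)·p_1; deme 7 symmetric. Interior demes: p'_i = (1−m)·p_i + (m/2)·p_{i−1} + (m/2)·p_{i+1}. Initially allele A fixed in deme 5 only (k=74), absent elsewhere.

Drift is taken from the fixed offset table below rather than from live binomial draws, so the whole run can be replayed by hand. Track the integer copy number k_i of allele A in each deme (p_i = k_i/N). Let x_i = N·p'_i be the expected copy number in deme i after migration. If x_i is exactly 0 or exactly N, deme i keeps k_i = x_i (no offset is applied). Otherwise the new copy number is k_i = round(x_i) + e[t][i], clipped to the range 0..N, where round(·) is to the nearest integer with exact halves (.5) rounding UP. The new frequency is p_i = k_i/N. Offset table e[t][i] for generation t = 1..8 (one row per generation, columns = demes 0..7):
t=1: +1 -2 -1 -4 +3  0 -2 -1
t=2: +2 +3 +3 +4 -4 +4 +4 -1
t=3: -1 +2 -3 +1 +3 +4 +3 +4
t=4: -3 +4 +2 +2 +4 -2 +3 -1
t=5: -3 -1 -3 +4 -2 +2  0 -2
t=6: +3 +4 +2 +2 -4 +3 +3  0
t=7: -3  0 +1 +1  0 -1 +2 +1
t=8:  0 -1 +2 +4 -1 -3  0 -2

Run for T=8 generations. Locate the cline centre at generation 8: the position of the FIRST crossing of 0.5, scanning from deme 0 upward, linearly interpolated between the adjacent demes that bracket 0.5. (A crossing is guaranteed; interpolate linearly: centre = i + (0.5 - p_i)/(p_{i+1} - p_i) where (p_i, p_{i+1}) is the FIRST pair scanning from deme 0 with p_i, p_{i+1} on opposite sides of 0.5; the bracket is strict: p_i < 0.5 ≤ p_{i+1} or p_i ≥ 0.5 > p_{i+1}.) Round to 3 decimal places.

4.769

t=0: k=[0 0 0 0 0 74 0 0]
t=1: x=[0.0000 0.0000 0.0000 0.0000 3.7000 66.6000 3.7000 0.0000] k=[0 0 0 0 7 67 2 0]
t=2: x=[0.0000 0.0000 0.0000 0.3500 9.6500 60.7500 5.1500 0.1000] k=[0 0 0 4 6 65 9 0]
t=3: x=[0.0000 0.0000 0.2000 3.9000 8.8500 59.2500 11.3500 0.4500] k=[0 0 0 5 12 63 14 4]
t=4: x=[0.0000 0.0000 0.2500 5.1000 14.2000 58.0000 15.9500 4.5000] k=[0 0 2 7 18 56 19 4]
t=5: x=[0.0000 0.1000 2.1500 7.3000 19.3500 52.2500 20.1000 4.7500] k=[0 0 0 11 17 54 20 3]
t=6: x=[0.0000 0.0000 0.5500 10.7500 18.5500 50.4500 20.8500 3.8500] k=[0 0 3 13 15 53 24 4]
t=7: x=[0.0000 0.1500 3.3500 12.6000 16.8000 49.6500 24.4500 5.0000] k=[0 0 4 14 17 49 26 6]
t=8: x=[0.0000 0.2000 4.3000 13.6500 18.4500 46.2500 26.1500 7.0000] k=[0 0 6 18 17 43 26 5]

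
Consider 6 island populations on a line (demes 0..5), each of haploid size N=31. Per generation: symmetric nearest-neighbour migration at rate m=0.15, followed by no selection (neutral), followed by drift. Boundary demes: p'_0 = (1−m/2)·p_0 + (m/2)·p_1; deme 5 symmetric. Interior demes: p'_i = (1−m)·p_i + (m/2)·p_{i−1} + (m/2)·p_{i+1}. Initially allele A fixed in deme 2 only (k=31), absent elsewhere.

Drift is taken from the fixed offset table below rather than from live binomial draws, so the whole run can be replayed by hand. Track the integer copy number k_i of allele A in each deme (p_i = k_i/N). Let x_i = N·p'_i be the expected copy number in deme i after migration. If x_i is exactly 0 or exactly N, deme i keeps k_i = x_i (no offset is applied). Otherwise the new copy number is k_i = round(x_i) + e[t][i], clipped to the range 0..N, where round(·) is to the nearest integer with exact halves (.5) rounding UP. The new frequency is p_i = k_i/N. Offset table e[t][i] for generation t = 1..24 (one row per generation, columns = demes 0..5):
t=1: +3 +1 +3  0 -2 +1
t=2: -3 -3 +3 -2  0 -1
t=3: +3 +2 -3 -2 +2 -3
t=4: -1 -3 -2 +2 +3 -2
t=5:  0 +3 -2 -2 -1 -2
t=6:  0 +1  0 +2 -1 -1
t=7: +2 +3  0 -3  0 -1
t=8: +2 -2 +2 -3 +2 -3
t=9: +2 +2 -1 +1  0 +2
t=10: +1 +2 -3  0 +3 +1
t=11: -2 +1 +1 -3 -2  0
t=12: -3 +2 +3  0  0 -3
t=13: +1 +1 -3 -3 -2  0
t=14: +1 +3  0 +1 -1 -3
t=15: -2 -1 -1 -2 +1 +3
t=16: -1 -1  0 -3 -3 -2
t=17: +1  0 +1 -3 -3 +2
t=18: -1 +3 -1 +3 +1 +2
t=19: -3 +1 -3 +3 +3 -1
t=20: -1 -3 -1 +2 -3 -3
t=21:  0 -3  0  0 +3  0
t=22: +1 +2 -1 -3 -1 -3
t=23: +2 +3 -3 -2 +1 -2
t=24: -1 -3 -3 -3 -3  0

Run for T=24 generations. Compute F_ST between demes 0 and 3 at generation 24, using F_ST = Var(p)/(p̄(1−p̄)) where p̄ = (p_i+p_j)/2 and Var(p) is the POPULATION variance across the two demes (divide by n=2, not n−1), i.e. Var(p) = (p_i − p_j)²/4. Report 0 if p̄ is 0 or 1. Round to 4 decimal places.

t=0: k=[0 0 31 0 0 0]
t=1: x=[0.0000 2.3250 26.3500 2.3250 0.0000 0.0000] k=[0 3 29 2 0 0]
t=2: x=[0.2250 4.7250 25.0250 3.8750 0.1500 0.0000] k=[0 2 28 2 0 0]
t=3: x=[0.1500 3.8000 24.1000 3.8000 0.1500 0.0000] k=[3 6 21 2 2 0]
t=4: x=[3.2250 6.9000 18.4500 3.4250 1.8500 0.1500] k=[2 4 16 5 5 0]
t=5: x=[2.1500 4.7500 14.2750 5.8250 4.6250 0.3750] k=[2 8 12 4 4 0]
t=6: x=[2.4500 7.8500 11.1000 4.6000 3.7000 0.3000] k=[2 9 11 7 3 0]
t=7: x=[2.5250 8.6250 10.5500 7.0000 3.0750 0.2250] k=[5 12 11 4 3 0]
t=8: x=[5.5250 11.4000 10.5500 4.4500 2.8500 0.2250] k=[8 9 13 1 5 0]
t=9: x=[8.0750 9.2250 11.8000 2.2000 4.3250 0.3750] k=[10 11 11 3 4 2]
t=10: x=[10.0750 10.9250 10.4000 3.6750 3.7750 2.1500] k=[11 13 7 4 7 3]
t=11: x=[11.1500 12.4000 7.2250 4.4500 6.4750 3.3000] k=[9 13 8 1 4 3]
t=12: x=[9.3000 12.3250 7.8500 1.7500 3.7000 3.0750] k=[6 14 11 2 4 0]
t=13: x=[6.6000 13.1750 10.5500 2.8250 3.5500 0.3000] k=[8 14 8 0 2 0]
t=14: x=[8.4500 13.1000 7.8500 0.7500 1.7000 0.1500] k=[9 16 8 2 1 0]
t=15: x=[9.5250 14.8750 8.1500 2.3750 1.0000 0.0750] k=[8 14 7 0 2 3]
t=16: x=[8.4500 13.0250 7.0000 0.6750 1.9250 2.9250] k=[7 12 7 0 0 1]
t=17: x=[7.3750 11.2500 6.8500 0.5250 0.0750 0.9250] k=[8 11 8 0 0 3]
t=18: x=[8.2250 10.5500 7.6250 0.6000 0.2250 2.7750] k=[7 14 7 4 1 5]
t=19: x=[7.5250 12.9500 7.3000 4.0000 1.5250 4.7000] k=[5 14 4 7 5 4]
t=20: x=[5.6750 12.5750 4.9750 6.6250 5.0750 4.0750] k=[5 10 4 9 2 1]
t=21: x=[5.3750 9.1750 4.8250 8.1000 2.4500 1.0750] k=[5 6 5 8 5 1]
t=22: x=[5.0750 5.8500 5.3000 7.5500 4.9250 1.3000] k=[6 8 4 5 4 0]
t=23: x=[6.1500 7.5500 4.3750 4.8500 3.7750 0.3000] k=[8 11 1 3 5 0]
t=24: x=[8.2250 10.0250 1.9000 3.0000 4.4750 0.3750] k=[7 7 0 0 1 0]

0.1273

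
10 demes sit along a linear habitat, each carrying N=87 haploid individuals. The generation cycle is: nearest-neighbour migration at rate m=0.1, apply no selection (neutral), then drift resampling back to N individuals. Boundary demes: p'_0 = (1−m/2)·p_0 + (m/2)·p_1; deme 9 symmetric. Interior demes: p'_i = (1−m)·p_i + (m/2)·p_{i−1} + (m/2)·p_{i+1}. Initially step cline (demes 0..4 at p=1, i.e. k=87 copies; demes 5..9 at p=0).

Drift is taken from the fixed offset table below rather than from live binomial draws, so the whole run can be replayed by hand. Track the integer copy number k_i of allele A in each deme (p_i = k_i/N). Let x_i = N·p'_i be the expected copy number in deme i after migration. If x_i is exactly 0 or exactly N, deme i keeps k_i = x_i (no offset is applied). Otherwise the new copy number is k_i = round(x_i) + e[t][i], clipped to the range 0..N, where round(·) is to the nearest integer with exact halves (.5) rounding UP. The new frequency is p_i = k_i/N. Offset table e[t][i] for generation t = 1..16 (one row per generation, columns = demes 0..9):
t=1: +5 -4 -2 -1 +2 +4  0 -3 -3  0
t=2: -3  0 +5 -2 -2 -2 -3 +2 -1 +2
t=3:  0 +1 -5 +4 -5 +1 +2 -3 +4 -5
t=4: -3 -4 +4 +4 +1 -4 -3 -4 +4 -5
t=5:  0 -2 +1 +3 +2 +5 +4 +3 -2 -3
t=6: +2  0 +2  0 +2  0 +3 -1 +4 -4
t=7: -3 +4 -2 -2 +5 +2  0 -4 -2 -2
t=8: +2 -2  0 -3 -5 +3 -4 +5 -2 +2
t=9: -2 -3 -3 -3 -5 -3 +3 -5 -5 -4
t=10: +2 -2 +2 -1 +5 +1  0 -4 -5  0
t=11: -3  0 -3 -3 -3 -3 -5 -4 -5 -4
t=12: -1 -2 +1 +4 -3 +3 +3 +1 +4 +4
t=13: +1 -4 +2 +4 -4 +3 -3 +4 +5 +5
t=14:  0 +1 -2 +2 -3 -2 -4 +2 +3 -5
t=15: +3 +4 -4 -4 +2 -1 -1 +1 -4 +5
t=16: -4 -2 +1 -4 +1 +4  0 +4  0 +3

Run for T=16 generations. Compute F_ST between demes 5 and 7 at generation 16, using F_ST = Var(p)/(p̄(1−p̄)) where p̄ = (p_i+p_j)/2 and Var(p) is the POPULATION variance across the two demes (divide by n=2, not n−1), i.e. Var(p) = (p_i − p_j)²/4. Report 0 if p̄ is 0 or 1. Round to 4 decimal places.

0.0822

t=0: k=[87 87 87 87 87 0 0 0 0 0]
t=1: x=[87.0000 87.0000 87.0000 87.0000 82.6500 4.3500 0.0000 0.0000 0.0000 0.0000] k=[87 87 87 87 85 8 0 0 0 0]
t=2: x=[87.0000 87.0000 87.0000 86.9000 81.2500 11.4500 0.4000 0.0000 0.0000 0.0000] k=[87 87 87 85 79 9 0 0 0 0]
t=3: x=[87.0000 87.0000 86.9000 84.8000 75.8000 12.0500 0.4500 0.0000 0.0000 0.0000] k=[87 87 82 87 71 13 2 0 0 0]
t=4: x=[87.0000 86.7500 82.5000 85.9500 68.9000 15.3500 2.4500 0.1000 0.0000 0.0000] k=[87 83 87 87 70 11 0 0 0 0]
t=5: x=[86.8000 83.4000 86.8000 86.1500 67.9000 13.4000 0.5500 0.0000 0.0000 0.0000] k=[87 81 87 87 70 18 5 0 0 0]
t=6: x=[86.7000 81.6000 86.7000 86.1500 68.2500 19.9500 5.4000 0.2500 0.0000 0.0000] k=[87 82 87 86 70 20 8 0 0 0]
t=7: x=[86.7500 82.5000 86.7000 85.2500 68.3000 21.9000 8.2000 0.4000 0.0000 0.0000] k=[84 87 85 83 73 24 8 0 0 0]
t=8: x=[84.1500 86.7500 85.0000 82.6000 71.0500 25.6500 8.4000 0.4000 0.0000 0.0000] k=[86 85 85 80 66 29 4 5 0 0]
t=9: x=[85.9500 85.0500 84.7500 79.5500 64.8500 29.6000 5.3000 4.7000 0.2500 0.0000] k=[84 82 82 77 60 27 8 0 0 0]
t=10: x=[83.9000 82.1000 81.7500 76.4000 59.2000 27.7000 8.5500 0.4000 0.0000 0.0000] k=[86 80 84 75 64 29 9 0 0 0]
t=11: x=[85.7000 80.5000 83.3500 74.9000 62.8000 29.7500 9.5500 0.4500 0.0000 0.0000] k=[83 81 80 72 60 27 5 0 0 0]
t=12: x=[82.9000 81.0500 79.6500 71.8000 58.9500 27.5500 5.8500 0.2500 0.0000 0.0000] k=[82 79 81 76 56 31 9 1 0 0]
t=13: x=[81.8500 79.2500 80.6500 75.2500 55.7500 31.1500 9.7000 1.3500 0.0500 0.0000] k=[83 75 83 79 52 34 7 5 5 0]
t=14: x=[82.6000 75.8000 82.4000 77.8500 52.4500 33.5500 8.2500 5.1000 4.7500 0.2500] k=[83 77 80 80 49 32 4 7 8 0]
t=15: x=[82.7000 77.4500 79.8500 78.4500 49.7000 31.4500 5.5500 6.9000 7.5500 0.4000] k=[86 81 76 74 52 30 5 8 4 5]
t=16: x=[85.7500 81.0000 76.1500 73.0000 52.0000 29.8500 6.4000 7.6500 4.2500 4.9500] k=[82 79 77 69 53 34 6 12 4 8]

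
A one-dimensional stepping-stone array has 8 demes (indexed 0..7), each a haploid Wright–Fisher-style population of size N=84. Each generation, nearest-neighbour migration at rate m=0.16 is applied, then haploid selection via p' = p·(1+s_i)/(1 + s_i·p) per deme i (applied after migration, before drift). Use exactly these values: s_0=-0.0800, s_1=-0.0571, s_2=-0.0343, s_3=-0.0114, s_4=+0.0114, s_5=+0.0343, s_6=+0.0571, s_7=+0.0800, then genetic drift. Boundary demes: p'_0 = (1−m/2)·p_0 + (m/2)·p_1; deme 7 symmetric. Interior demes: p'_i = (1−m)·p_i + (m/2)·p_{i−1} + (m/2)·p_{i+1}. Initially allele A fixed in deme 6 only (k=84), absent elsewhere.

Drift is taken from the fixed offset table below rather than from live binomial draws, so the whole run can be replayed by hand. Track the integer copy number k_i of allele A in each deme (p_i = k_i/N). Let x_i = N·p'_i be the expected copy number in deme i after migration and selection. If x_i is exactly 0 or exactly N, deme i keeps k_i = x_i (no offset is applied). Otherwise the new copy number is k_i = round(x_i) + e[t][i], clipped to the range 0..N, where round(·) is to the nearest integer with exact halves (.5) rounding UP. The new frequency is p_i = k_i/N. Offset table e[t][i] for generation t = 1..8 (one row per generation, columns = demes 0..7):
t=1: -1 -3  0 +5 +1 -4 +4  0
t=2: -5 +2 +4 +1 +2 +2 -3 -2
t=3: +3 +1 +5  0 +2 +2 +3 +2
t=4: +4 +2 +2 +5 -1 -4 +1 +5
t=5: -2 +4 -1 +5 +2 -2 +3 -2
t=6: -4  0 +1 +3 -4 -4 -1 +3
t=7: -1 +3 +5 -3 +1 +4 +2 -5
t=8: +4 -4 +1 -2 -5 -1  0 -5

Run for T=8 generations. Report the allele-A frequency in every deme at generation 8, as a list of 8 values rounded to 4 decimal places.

t=0: k=[0 0 0 0 0 0 84 0]
t=1: x=[0.0000 0.0000 0.0000 0.0000 0.0000 6.9315 71.1751 7.2114] k=[0 0 0 0 0 3 75 7]
t=2: x=[0.0000 0.0000 0.0000 0.0000 0.2427 8.7817 64.6396 13.2779] k=[0 0 0 0 2 11 62 11]
t=3: x=[0.0000 0.0000 0.0000 0.1582 2.5883 14.7660 54.9048 16.0558] k=[0 0 0 0 5 17 58 18]
t=4: x=[0.0000 0.0000 0.0000 0.3955 5.6191 19.8263 52.6190 22.4429] k=[0 0 0 5 5 16 54 27]
t=5: x=[0.0000 0.0000 0.3863 4.5504 5.9423 18.6446 49.9302 30.6418] k=[0 0 0 10 8 17 53 29]
t=6: x=[0.0000 0.0000 0.7728 8.9479 8.9704 19.6633 49.3358 32.4384] k=[0 0 2 12 5 16 48 35]
t=7: x=[0.0000 0.1509 2.5522 10.5339 6.5077 18.1554 45.5602 37.6315] k=[0 3 8 8 8 22 48 33]
t=8: x=[0.2209 2.9860 7.3622 7.9174 9.2126 23.5270 45.8788 35.7709] k=[4 0 8 6 4 23 46 31]

[0.0476, 0.0000, 0.0952, 0.0714, 0.0476, 0.2738, 0.5476, 0.3690]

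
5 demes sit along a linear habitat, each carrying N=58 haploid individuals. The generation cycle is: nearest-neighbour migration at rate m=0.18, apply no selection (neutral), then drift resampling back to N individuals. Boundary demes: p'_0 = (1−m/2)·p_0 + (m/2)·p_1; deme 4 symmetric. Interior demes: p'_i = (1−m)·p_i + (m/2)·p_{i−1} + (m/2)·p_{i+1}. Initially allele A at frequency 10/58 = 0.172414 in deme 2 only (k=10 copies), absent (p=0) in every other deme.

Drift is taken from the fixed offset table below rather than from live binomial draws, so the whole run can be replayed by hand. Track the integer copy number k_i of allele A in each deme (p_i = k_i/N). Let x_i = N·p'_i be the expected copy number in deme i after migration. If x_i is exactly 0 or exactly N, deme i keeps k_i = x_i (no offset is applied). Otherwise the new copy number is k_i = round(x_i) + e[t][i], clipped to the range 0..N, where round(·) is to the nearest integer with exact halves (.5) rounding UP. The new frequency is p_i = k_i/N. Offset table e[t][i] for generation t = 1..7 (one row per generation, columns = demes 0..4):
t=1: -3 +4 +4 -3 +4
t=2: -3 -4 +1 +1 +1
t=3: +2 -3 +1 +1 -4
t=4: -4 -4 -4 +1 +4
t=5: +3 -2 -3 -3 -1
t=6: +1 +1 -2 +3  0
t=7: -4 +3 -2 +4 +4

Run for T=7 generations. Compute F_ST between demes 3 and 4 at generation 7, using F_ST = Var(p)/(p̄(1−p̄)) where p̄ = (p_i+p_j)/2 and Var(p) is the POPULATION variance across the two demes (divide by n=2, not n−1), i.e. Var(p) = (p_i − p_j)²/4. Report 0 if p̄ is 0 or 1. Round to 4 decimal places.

t=0: k=[0 0 10 0 0]
t=1: x=[0.0000 0.9000 8.2000 0.9000 0.0000] k=[0 5 12 0 0]
t=2: x=[0.4500 5.1800 10.2900 1.0800 0.0000] k=[0 1 11 2 0]
t=3: x=[0.0900 1.8100 9.2900 2.6300 0.1800] k=[2 0 10 4 0]
t=4: x=[1.8200 1.0800 8.5600 4.1800 0.3600] k=[0 0 5 5 4]
t=5: x=[0.0000 0.4500 4.5500 4.9100 4.0900] k=[0 0 2 2 3]
t=6: x=[0.0000 0.1800 1.8200 2.0900 2.9100] k=[0 1 0 5 3]
t=7: x=[0.0900 0.8200 0.5400 4.3700 3.1800] k=[0 4 0 8 7]

0.0007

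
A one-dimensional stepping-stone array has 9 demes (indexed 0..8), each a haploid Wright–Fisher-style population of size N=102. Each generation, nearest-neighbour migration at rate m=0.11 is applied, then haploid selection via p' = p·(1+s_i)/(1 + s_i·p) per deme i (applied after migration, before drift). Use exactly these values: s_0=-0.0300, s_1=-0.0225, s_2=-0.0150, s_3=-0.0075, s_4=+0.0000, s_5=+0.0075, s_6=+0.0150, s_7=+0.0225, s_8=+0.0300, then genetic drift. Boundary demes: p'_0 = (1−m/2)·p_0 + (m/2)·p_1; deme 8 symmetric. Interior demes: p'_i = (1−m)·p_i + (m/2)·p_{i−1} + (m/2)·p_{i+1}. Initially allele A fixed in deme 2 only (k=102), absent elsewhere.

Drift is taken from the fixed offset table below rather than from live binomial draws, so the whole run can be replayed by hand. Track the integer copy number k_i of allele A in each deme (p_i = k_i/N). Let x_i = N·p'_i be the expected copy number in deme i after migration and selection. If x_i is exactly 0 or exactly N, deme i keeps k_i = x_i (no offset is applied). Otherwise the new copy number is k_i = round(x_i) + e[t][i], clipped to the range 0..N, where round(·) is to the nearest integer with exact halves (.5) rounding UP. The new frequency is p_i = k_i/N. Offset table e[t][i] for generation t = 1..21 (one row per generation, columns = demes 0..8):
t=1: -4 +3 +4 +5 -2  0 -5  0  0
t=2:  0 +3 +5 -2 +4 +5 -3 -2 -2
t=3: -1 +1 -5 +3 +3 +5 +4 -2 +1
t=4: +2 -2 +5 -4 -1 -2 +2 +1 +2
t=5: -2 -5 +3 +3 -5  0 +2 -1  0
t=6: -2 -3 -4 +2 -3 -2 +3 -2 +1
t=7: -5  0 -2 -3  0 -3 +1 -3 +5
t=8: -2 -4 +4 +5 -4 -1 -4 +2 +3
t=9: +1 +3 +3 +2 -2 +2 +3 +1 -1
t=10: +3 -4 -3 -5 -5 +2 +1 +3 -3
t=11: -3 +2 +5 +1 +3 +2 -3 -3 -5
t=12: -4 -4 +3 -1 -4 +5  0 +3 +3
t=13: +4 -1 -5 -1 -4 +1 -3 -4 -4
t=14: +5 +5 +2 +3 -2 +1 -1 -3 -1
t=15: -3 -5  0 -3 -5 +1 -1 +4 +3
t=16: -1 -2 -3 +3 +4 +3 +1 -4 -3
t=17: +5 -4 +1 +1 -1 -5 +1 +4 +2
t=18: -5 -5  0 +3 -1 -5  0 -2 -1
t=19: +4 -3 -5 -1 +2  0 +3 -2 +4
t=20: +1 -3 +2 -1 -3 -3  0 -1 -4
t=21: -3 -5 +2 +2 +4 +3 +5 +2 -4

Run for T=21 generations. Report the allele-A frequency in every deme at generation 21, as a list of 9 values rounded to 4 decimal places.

t=0: k=[0 0 102 0 0 0 0 0 0]
t=1: x=[0.0000 5.4906 90.6282 5.5702 0.0000 0.0000 0.0000 0.0000 0.0000] k=[0 8 95 11 0 0 0 0 0]
t=2: x=[0.4269 12.1002 85.3859 14.9189 0.6050 0.0000 0.0000 0.0000 0.0000] k=[0 15 90 13 5 0 0 0 0]
t=3: x=[0.8004 17.9608 81.3926 16.6896 5.1650 0.2771 0.0000 0.0000 0.0000] k=[0 19 76 20 8 5 0 0 0]
t=4: x=[1.0140 20.7118 69.4510 22.2886 8.4950 4.9249 0.2791 0.0000 0.0000] k=[3 19 74 18 7 3 2 0 0]
t=5: x=[3.7679 20.7661 67.5510 20.3521 7.3850 3.1880 1.9736 0.1125 0.0000] k=[2 16 71 23 2 3 4 0 0]
t=6: x=[2.6891 17.9164 64.9793 24.3452 3.2100 3.0218 3.7788 0.2249 0.0000] k=[1 15 61 26 0 1 7 0 0]
t=7: x=[1.7178 16.4437 56.1639 26.3476 1.4850 1.2844 6.3734 0.3936 0.0000] k=[0 16 54 23 1 0 7 0 0]
t=8: x=[0.8538 16.8869 49.8197 23.3591 2.1550 0.4433 6.3177 0.3936 0.0000] k=[0 13 54 28 0 0 2 2 0]
t=9: x=[0.6937 14.2586 49.9297 27.7377 1.5400 0.1108 1.9178 1.9317 0.1133] k=[2 17 53 30 0 2 5 3 0]
t=10: x=[2.7425 17.8179 49.3699 29.4570 1.7600 2.0701 4.7925 3.0093 0.1699] k=[6 14 46 24 0 4 6 6 0]
t=11: x=[6.2587 15.0261 42.6545 23.7525 1.5400 3.9181 5.9732 5.7903 0.3399] k=[3 17 48 25 5 6 3 3 0]
t=12: x=[3.6610 17.6011 44.6502 25.0226 6.1550 5.8209 3.2110 2.8970 0.1699] k=[0 14 48 24 2 11 3 6 3]
t=13: x=[0.7471 14.8096 44.4306 23.9717 3.7050 10.1330 3.6571 5.7903 3.2569] k=[5 14 39 23 0 11 1 2 0]
t=14: x=[5.3388 14.5931 36.3905 22.4828 1.8700 9.9117 1.6287 1.8755 0.1133] k=[10 20 38 25 0 11 1 0 0]
t=15: x=[10.2654 20.0706 35.9424 24.2008 1.9800 9.9117 1.5171 0.0562 0.0000] k=[7 15 36 21 0 11 1 4 0]
t=16: x=[7.2326 15.4148 33.6782 20.5462 1.7600 9.9117 1.7403 3.6934 0.2266] k=[6 13 31 24 6 13 3 0 0]
t=17: x=[6.2051 13.3389 29.3083 23.2595 7.3750 12.1447 3.4341 0.1687 0.0000] k=[11 9 30 24 6 7 4 4 0]
t=18: x=[10.5972 10.0568 28.2056 23.2048 7.0450 6.8274 4.2249 3.8618 0.2266] k=[6 5 28 26 6 2 4 2 0]
t=19: x=[5.7768 6.1864 26.3287 24.8682 6.8800 2.3471 3.8346 2.0441 0.1133] k=[10 3 21 24 9 2 7 0 4]
t=20: x=[9.3530 4.2807 19.9315 22.8761 9.4400 2.6794 6.4291 0.6185 3.8891] k=[10 1 22 22 6 0 6 0 0]
t=21: x=[9.2457 2.5919 20.5955 20.9942 6.5500 0.6649 5.4158 0.3374 0.0000] k=[6 0 23 23 11 4 10 2 0]

[0.0588, 0.0000, 0.2255, 0.2255, 0.1078, 0.0392, 0.0980, 0.0196, 0.0000]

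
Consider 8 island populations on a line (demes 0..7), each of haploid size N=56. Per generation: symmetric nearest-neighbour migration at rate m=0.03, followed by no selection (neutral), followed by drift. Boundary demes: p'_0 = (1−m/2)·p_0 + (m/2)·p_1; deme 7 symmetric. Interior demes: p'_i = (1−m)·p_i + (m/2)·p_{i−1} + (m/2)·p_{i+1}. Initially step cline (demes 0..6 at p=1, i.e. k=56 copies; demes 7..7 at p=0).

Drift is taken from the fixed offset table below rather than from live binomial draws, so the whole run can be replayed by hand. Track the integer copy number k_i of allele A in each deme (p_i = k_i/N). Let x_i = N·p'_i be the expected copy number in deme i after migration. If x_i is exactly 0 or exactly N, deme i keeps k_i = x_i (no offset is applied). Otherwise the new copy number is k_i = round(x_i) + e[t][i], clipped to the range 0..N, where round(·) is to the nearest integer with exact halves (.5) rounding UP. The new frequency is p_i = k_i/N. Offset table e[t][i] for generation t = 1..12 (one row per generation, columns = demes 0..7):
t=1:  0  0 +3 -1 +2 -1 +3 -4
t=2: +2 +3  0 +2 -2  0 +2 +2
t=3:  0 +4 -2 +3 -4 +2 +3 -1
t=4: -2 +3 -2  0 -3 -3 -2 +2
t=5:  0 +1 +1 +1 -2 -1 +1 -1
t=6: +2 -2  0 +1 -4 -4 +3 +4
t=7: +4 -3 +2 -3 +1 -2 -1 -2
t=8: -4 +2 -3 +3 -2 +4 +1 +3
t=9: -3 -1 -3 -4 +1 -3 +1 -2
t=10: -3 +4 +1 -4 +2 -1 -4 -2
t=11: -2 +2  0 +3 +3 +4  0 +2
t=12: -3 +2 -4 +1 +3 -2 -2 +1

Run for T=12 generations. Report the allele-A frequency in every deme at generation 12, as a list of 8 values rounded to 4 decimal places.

[0.8571, 1.0000, 0.8393, 0.9286, 1.0000, 0.9107, 0.8036, 0.2857]

t=0: k=[56 56 56 56 56 56 56 0]
t=1: x=[56.0000 56.0000 56.0000 56.0000 56.0000 56.0000 55.1600 0.8400] k=[56 56 56 56 56 56 56 0]
t=2: x=[56.0000 56.0000 56.0000 56.0000 56.0000 56.0000 55.1600 0.8400] k=[56 56 56 56 56 56 56 3]
t=3: x=[56.0000 56.0000 56.0000 56.0000 56.0000 56.0000 55.2050 3.7950] k=[56 56 56 56 56 56 56 3]
t=4: x=[56.0000 56.0000 56.0000 56.0000 56.0000 56.0000 55.2050 3.7950] k=[56 56 56 56 56 56 53 6]
t=5: x=[56.0000 56.0000 56.0000 56.0000 56.0000 55.9550 52.3400 6.7050] k=[56 56 56 56 56 55 53 6]
t=6: x=[56.0000 56.0000 56.0000 56.0000 55.9850 54.9850 52.3250 6.7050] k=[56 56 56 56 52 51 55 11]
t=7: x=[56.0000 56.0000 56.0000 55.9400 52.0450 51.0750 54.2800 11.6600] k=[56 56 56 53 53 49 53 10]
t=8: x=[56.0000 56.0000 55.9550 53.0450 52.9400 49.1200 52.2950 10.6450] k=[56 56 53 56 51 53 53 14]
t=9: x=[56.0000 55.9550 53.0900 55.8800 51.1050 52.9700 52.4150 14.5850] k=[56 55 50 52 52 50 53 13]
t=10: x=[55.9850 54.9400 50.1050 51.9700 51.9700 50.0750 52.3550 13.6000] k=[53 56 51 48 54 49 48 12]
t=11: x=[53.0450 55.8800 51.0300 48.1350 53.8350 49.0600 47.4750 12.5400] k=[51 56 51 51 56 53 47 15]
t=12: x=[51.0750 55.8500 51.0750 51.0750 55.8800 52.9550 46.6100 15.4800] k=[48 56 47 52 56 51 45 16]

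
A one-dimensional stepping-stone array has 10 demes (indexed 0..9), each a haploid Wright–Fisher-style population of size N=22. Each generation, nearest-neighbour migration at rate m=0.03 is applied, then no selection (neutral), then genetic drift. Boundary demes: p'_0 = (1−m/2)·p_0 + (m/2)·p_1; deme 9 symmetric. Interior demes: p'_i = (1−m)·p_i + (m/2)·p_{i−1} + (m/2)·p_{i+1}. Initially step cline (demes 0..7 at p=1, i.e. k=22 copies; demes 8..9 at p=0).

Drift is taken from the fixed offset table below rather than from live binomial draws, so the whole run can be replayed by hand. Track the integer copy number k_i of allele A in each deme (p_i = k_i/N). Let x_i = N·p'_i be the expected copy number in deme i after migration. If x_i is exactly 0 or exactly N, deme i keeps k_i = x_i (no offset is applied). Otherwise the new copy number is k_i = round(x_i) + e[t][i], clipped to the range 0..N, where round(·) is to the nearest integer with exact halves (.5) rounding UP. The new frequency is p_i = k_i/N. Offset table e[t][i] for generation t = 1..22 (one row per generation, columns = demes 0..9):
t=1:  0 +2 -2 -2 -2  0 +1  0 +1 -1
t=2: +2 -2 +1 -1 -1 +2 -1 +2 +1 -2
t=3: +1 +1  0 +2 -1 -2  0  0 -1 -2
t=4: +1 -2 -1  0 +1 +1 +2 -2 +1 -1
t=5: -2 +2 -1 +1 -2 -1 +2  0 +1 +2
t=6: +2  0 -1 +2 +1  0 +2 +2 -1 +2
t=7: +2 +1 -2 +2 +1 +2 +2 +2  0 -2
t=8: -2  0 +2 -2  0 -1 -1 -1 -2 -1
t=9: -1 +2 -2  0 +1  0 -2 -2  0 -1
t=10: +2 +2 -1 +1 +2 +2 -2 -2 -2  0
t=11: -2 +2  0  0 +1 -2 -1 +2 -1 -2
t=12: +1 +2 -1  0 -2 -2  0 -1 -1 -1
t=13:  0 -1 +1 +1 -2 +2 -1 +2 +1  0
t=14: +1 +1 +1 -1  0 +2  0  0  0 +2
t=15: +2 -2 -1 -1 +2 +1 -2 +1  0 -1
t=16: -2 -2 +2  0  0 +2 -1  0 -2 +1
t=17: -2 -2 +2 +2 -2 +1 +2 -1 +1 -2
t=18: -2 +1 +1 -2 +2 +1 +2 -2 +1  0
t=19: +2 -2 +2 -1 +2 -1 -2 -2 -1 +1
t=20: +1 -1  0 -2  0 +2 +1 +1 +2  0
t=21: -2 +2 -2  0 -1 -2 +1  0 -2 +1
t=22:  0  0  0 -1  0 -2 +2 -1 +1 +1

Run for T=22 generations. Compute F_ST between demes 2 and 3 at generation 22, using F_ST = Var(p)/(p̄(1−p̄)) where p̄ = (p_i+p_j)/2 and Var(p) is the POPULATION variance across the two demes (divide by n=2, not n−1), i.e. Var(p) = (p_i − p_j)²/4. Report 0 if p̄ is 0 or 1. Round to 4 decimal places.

t=0: k=[22 22 22 22 22 22 22 22 0 0]
t=1: x=[22.0000 22.0000 22.0000 22.0000 22.0000 22.0000 22.0000 21.6700 0.3300 0.0000] k=[22 22 22 22 22 22 22 22 1 0]
t=2: x=[22.0000 22.0000 22.0000 22.0000 22.0000 22.0000 22.0000 21.6850 1.3000 0.0150] k=[22 22 22 22 22 22 22 22 2 0]
t=3: x=[22.0000 22.0000 22.0000 22.0000 22.0000 22.0000 22.0000 21.7000 2.2700 0.0300] k=[22 22 22 22 22 22 22 22 1 0]
t=4: x=[22.0000 22.0000 22.0000 22.0000 22.0000 22.0000 22.0000 21.6850 1.3000 0.0150] k=[22 22 22 22 22 22 22 20 2 0]
t=5: x=[22.0000 22.0000 22.0000 22.0000 22.0000 22.0000 21.9700 19.7600 2.2400 0.0300] k=[22 22 22 22 22 22 22 20 3 2]
t=6: x=[22.0000 22.0000 22.0000 22.0000 22.0000 22.0000 21.9700 19.7750 3.2400 2.0150] k=[22 22 22 22 22 22 22 22 2 4]
t=7: x=[22.0000 22.0000 22.0000 22.0000 22.0000 22.0000 22.0000 21.7000 2.3300 3.9700] k=[22 22 22 22 22 22 22 22 2 2]
t=8: x=[22.0000 22.0000 22.0000 22.0000 22.0000 22.0000 22.0000 21.7000 2.3000 2.0000] k=[22 22 22 22 22 22 22 21 0 1]
t=9: x=[22.0000 22.0000 22.0000 22.0000 22.0000 22.0000 21.9850 20.7000 0.3300 0.9850] k=[22 22 22 22 22 22 20 19 0 0]
t=10: x=[22.0000 22.0000 22.0000 22.0000 22.0000 21.9700 20.0150 18.7300 0.2850 0.0000] k=[22 22 22 22 22 22 18 17 0 0]
t=11: x=[22.0000 22.0000 22.0000 22.0000 22.0000 21.9400 18.0450 16.7600 0.2550 0.0000] k=[22 22 22 22 22 20 17 19 0 0]
t=12: x=[22.0000 22.0000 22.0000 22.0000 21.9700 19.9850 17.0750 18.6850 0.2850 0.0000] k=[22 22 22 22 20 18 17 18 0 0]
t=13: x=[22.0000 22.0000 22.0000 21.9700 20.0000 18.0150 17.0300 17.7150 0.2700 0.0000] k=[22 22 22 22 18 20 16 20 1 0]
t=14: x=[22.0000 22.0000 22.0000 21.9400 18.0900 19.9100 16.1200 19.6550 1.2700 0.0150] k=[22 22 22 21 18 22 16 20 1 2]
t=15: x=[22.0000 22.0000 21.9850 20.9700 18.1050 21.8500 16.1500 19.6550 1.3000 1.9850] k=[22 22 21 20 20 22 14 21 1 1]
t=16: x=[22.0000 21.9850 21.0000 20.0150 20.0300 21.8500 14.2250 20.5950 1.3000 1.0000] k=[22 20 22 20 20 22 13 21 0 2]
t=17: x=[21.9700 20.0600 21.9400 20.0300 20.0300 21.8350 13.2550 20.5650 0.3450 1.9700] k=[20 18 22 22 18 22 15 20 1 0]
t=18: x=[19.9700 18.0900 21.9400 21.9400 18.1200 21.8350 15.1800 19.6400 1.2700 0.0150] k=[18 19 22 20 20 22 17 18 2 0]
t=19: x=[18.0150 19.0300 21.9250 20.0300 20.0300 21.8950 17.0900 17.7450 2.2100 0.0300] k=[20 17 22 19 22 21 15 16 1 1]
t=20: x=[19.9550 17.1200 21.8800 19.0900 21.9400 20.9250 15.1050 15.7600 1.2250 1.0000] k=[21 16 22 17 22 22 16 17 3 1]
t=21: x=[20.9250 16.1650 21.8350 17.1500 21.9250 21.9100 16.1050 16.7750 3.1800 1.0300] k=[19 18 20 17 21 20 17 17 1 2]
t=22: x=[18.9850 18.0450 19.9250 17.1050 20.9250 19.9700 17.0450 16.7600 1.2550 1.9850] k=[19 18 20 16 21 18 19 16 2 3]

0.0556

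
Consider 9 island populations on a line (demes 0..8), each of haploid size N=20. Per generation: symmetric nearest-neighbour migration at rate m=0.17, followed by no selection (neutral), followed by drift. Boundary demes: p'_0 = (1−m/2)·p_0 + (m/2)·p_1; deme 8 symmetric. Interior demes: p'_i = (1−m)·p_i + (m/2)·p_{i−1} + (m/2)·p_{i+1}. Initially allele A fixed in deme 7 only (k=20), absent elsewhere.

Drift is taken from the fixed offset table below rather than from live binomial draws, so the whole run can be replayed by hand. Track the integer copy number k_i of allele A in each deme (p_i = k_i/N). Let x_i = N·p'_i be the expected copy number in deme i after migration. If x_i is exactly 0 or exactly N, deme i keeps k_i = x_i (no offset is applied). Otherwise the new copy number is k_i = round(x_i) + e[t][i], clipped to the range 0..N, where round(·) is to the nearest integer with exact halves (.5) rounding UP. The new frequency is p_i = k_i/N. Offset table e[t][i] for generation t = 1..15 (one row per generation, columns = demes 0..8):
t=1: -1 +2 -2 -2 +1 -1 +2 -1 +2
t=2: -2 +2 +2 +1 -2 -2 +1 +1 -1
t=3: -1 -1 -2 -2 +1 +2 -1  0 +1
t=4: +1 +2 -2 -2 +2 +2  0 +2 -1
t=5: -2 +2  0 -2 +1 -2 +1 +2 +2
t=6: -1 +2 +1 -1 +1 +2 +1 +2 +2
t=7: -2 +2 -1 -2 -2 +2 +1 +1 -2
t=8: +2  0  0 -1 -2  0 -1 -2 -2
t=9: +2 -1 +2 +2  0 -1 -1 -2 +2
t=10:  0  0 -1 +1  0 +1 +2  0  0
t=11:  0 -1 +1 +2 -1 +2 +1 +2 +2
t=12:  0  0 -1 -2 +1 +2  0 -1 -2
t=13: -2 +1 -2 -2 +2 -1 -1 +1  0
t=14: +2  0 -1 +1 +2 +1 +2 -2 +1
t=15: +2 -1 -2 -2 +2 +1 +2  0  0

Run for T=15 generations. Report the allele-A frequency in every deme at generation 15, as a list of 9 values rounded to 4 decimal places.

[0.0000, 0.0000, 0.0000, 0.0000, 0.4500, 0.5000, 0.7000, 0.5000, 0.6000]

t=0: k=[0 0 0 0 0 0 0 20 0]
t=1: x=[0.0000 0.0000 0.0000 0.0000 0.0000 0.0000 1.7000 16.6000 1.7000] k=[0 0 0 0 0 0 4 16 4]
t=2: x=[0.0000 0.0000 0.0000 0.0000 0.0000 0.3400 4.6800 13.9600 5.0200] k=[0 0 0 0 0 0 6 15 4]
t=3: x=[0.0000 0.0000 0.0000 0.0000 0.0000 0.5100 6.2550 13.3000 4.9350] k=[0 0 0 0 0 3 5 13 6]
t=4: x=[0.0000 0.0000 0.0000 0.0000 0.2550 2.9150 5.5100 11.7250 6.5950] k=[0 0 0 0 2 5 6 14 6]
t=5: x=[0.0000 0.0000 0.0000 0.1700 2.0850 4.8300 6.5950 12.6400 6.6800] k=[0 0 0 0 3 3 8 15 9]
t=6: x=[0.0000 0.0000 0.0000 0.2550 2.7450 3.4250 8.1700 13.8950 9.5100] k=[0 0 0 0 4 5 9 16 12]
t=7: x=[0.0000 0.0000 0.0000 0.3400 3.7450 5.2550 9.2550 15.0650 12.3400] k=[0 0 0 0 2 7 10 16 10]
t=8: x=[0.0000 0.0000 0.0000 0.1700 2.2550 6.8300 10.2550 14.9800 10.5100] k=[0 0 0 0 0 7 9 13 9]
t=9: x=[0.0000 0.0000 0.0000 0.0000 0.5950 6.5750 9.1700 12.3200 9.3400] k=[0 0 0 0 1 6 8 10 11]
t=10: x=[0.0000 0.0000 0.0000 0.0850 1.3400 5.7450 8.0000 9.9150 10.9150] k=[0 0 0 1 1 7 10 10 11]
t=11: x=[0.0000 0.0000 0.0850 0.9150 1.5100 6.7450 9.7450 10.0850 10.9150] k=[0 0 1 3 1 9 11 12 13]
t=12: x=[0.0000 0.0850 1.0850 2.6600 1.8500 8.4900 10.9150 12.0000 12.9150] k=[0 0 0 1 3 10 11 11 11]
t=13: x=[0.0000 0.0000 0.0850 1.0850 3.4250 9.4900 10.9150 11.0000 11.0000] k=[0 0 0 0 5 8 10 12 11]
t=14: x=[0.0000 0.0000 0.0000 0.4250 4.8300 7.9150 10.0000 11.7450 11.0850] k=[0 0 0 1 7 9 12 10 12]
t=15: x=[0.0000 0.0000 0.0850 1.4250 6.6600 9.0850 11.5750 10.3400 11.8300] k=[0 0 0 0 9 10 14 10 12]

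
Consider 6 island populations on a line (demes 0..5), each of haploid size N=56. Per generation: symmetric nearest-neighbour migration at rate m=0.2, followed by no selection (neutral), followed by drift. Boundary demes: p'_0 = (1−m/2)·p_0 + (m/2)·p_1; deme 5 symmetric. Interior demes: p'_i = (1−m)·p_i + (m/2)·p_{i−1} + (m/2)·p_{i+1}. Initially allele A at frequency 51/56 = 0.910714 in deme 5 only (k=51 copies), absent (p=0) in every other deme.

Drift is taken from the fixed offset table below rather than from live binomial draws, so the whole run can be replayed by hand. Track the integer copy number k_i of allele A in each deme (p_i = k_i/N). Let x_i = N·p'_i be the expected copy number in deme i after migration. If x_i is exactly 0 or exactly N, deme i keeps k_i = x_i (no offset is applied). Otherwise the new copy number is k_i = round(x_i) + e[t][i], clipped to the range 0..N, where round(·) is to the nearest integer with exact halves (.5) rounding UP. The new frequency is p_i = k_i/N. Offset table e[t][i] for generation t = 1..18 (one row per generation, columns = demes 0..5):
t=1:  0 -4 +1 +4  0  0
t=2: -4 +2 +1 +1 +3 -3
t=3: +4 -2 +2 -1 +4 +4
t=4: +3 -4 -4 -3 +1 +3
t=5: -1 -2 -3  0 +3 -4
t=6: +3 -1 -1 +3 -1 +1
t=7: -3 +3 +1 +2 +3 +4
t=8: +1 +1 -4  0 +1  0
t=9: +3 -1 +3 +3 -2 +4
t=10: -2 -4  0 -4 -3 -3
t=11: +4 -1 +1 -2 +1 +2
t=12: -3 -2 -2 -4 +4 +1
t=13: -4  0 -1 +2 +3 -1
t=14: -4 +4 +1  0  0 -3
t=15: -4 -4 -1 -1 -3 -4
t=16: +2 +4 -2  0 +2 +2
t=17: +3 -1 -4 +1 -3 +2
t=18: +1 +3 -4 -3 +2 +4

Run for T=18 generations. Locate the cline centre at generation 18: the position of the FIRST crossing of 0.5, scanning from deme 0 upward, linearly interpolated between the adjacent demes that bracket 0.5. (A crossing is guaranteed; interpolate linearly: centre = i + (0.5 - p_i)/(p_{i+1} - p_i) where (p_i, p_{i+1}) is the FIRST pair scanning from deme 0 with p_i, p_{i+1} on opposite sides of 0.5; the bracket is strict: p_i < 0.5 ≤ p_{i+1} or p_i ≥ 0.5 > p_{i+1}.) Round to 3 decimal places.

4.545

t=0: k=[0 0 0 0 0 51]
t=1: x=[0.0000 0.0000 0.0000 0.0000 5.1000 45.9000] k=[0 0 0 0 5 46]
t=2: x=[0.0000 0.0000 0.0000 0.5000 8.6000 41.9000] k=[0 0 0 2 12 39]
t=3: x=[0.0000 0.0000 0.2000 2.8000 13.7000 36.3000] k=[0 0 2 2 18 40]
t=4: x=[0.0000 0.2000 1.8000 3.6000 18.6000 37.8000] k=[0 0 0 1 20 41]
t=5: x=[0.0000 0.0000 0.1000 2.8000 20.2000 38.9000] k=[0 0 0 3 23 35]
t=6: x=[0.0000 0.0000 0.3000 4.7000 22.2000 33.8000] k=[0 0 0 8 21 35]
t=7: x=[0.0000 0.0000 0.8000 8.5000 21.1000 33.6000] k=[0 0 2 11 24 38]
t=8: x=[0.0000 0.2000 2.7000 11.4000 24.1000 36.6000] k=[0 1 0 11 25 37]
t=9: x=[0.1000 0.8000 1.2000 11.3000 24.8000 35.8000] k=[3 0 4 14 23 40]
t=10: x=[2.7000 0.7000 4.6000 13.9000 23.8000 38.3000] k=[1 0 5 10 21 35]
t=11: x=[0.9000 0.6000 5.0000 10.6000 21.3000 33.6000] k=[5 0 6 9 22 36]
t=12: x=[4.5000 1.1000 5.7000 10.0000 22.1000 34.6000] k=[2 0 4 6 26 36]
t=13: x=[1.8000 0.6000 3.8000 7.8000 25.0000 35.0000] k=[0 1 3 10 28 34]
t=14: x=[0.1000 1.1000 3.5000 11.1000 26.8000 33.4000] k=[0 5 5 11 27 30]
t=15: x=[0.5000 4.5000 5.6000 12.0000 25.7000 29.7000] k=[0 1 5 11 23 26]
t=16: x=[0.1000 1.3000 5.2000 11.6000 22.1000 25.7000] k=[2 5 3 12 24 28]
t=17: x=[2.3000 4.5000 4.1000 12.3000 23.2000 27.6000] k=[5 4 0 13 20 30]
t=18: x=[4.9000 3.7000 1.7000 12.4000 20.3000 29.0000] k=[6 7 0 9 22 33]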